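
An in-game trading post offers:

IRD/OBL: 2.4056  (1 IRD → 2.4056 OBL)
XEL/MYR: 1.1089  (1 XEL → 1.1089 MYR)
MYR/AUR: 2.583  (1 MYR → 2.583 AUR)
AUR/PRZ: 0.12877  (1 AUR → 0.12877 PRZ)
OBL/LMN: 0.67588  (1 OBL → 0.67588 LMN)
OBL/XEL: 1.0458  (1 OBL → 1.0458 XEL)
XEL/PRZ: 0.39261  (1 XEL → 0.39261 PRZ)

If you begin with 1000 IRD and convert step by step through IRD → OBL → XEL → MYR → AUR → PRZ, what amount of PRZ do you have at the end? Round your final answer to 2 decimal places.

927.91

1000 IRD × 2.4056 = 2405.6 OBL
2405.6 OBL × 1.0458 = 2515.77648 XEL
2515.77648 XEL × 1.1089 = 2789.744538672 MYR
2789.744538672 MYR × 2.583 = 7205.910143389776 AUR
7205.910143389776 AUR × 0.12877 = 927.90504916430145552 PRZ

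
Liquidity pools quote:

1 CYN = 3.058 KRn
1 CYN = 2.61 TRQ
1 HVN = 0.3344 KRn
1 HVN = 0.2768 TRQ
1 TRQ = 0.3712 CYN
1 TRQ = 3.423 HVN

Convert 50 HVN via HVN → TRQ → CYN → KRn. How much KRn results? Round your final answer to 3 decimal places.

50 HVN × 0.2768 = 13.84 TRQ
13.84 TRQ × 0.3712 = 5.137408 CYN
5.137408 CYN × 3.058 = 15.710193664 KRn

15.710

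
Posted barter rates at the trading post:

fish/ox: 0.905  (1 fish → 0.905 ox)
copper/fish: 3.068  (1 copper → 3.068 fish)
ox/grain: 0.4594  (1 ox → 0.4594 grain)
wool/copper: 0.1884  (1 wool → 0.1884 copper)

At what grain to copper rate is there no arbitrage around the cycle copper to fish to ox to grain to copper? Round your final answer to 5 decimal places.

Known legs of the cycle: 3.068 × 0.905 × 0.4594 = 1.275542476
For no arbitrage the full-cycle product must be 1, so the missing rate is 1 / 1.275542476 ≈ 0.7839802.

0.78398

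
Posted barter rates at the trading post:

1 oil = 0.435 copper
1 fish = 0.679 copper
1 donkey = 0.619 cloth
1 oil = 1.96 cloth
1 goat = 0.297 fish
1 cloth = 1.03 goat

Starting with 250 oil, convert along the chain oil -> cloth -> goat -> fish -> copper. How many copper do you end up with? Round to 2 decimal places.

250 oil × 1.96 = 490 cloth
490 cloth × 1.03 = 504.7 goat
504.7 goat × 0.297 = 149.8959 fish
149.8959 fish × 0.679 = 101.7793161 copper

101.78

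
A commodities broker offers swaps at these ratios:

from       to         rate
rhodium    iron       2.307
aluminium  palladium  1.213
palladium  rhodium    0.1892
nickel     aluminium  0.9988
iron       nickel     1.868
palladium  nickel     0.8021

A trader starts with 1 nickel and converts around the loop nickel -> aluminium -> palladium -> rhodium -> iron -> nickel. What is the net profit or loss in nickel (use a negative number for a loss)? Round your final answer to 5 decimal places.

1 nickel × 0.9988 = 0.9988 aluminium
0.9988 aluminium × 1.213 = 1.2115444 palladium
1.2115444 palladium × 0.1892 = 0.22922420048 rhodium
0.22922420048 rhodium × 2.307 = 0.52882023050736 iron
0.52882023050736 iron × 1.868 = 0.98783619058774848 nickel
Net change: 0.98783619058774848 − 1 = -0.01216380941225152 nickel

-0.01216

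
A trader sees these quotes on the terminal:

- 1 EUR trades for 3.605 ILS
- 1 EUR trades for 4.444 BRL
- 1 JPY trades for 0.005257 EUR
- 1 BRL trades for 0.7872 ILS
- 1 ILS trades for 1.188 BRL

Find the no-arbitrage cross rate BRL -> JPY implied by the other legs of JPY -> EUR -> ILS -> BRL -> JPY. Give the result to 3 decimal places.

44.416

Known legs of the cycle: 0.005257 × 3.605 × 1.188 = 0.02251436418
For no arbitrage the full-cycle product must be 1, so the missing rate is 1 / 0.02251436418 ≈ 44.41609.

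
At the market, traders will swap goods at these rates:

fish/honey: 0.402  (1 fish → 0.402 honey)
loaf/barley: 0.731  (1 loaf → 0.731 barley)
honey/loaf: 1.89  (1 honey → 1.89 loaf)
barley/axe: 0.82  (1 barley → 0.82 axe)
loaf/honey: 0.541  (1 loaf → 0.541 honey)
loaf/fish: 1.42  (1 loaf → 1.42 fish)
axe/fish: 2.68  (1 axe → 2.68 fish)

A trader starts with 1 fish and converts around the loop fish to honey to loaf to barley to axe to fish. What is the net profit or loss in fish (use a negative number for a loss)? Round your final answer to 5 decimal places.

0.22055

1 fish × 0.402 = 0.402 honey
0.402 honey × 1.89 = 0.75978 loaf
0.75978 loaf × 0.731 = 0.55539918 barley
0.55539918 barley × 0.82 = 0.4554273276 axe
0.4554273276 axe × 2.68 = 1.220545237968 fish
Net change: 1.220545237968 − 1 = 0.220545237968 fish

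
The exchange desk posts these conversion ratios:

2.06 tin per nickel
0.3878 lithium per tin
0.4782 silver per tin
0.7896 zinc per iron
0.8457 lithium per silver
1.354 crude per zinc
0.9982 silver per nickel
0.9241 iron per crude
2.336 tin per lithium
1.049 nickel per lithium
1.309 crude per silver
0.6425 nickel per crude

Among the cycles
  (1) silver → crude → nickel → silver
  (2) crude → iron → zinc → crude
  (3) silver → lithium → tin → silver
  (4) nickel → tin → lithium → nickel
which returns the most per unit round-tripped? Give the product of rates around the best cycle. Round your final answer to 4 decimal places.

0.9880

(1) 1.309 × 0.6425 × 0.9982 = 0.83952
(2) 0.9241 × 0.7896 × 1.354 = 0.98797
(3) 0.8457 × 2.336 × 0.4782 = 0.94471
(4) 2.06 × 0.3878 × 1.049 = 0.83801
Highest is cycle (2) at 0.9880 (≤1, no arbitrage).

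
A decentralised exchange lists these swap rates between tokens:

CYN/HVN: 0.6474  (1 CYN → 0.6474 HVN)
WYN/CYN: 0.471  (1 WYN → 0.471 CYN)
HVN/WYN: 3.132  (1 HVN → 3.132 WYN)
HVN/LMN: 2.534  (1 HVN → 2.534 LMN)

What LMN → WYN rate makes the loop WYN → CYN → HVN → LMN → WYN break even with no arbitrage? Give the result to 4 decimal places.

1.2942

Known legs of the cycle: 0.471 × 0.6474 × 2.534 = 0.7726809636
For no arbitrage the full-cycle product must be 1, so the missing rate is 1 / 0.7726809636 ≈ 1.294195.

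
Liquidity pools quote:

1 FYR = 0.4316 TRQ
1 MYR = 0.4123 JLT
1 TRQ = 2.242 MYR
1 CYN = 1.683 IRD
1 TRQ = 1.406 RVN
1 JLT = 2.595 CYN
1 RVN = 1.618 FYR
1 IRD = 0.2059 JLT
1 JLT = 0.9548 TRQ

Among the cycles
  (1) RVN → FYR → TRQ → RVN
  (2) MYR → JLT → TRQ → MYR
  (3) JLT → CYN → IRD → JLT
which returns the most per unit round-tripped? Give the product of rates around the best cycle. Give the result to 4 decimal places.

(1) 1.618 × 0.4316 × 1.406 = 0.98185
(2) 0.4123 × 0.9548 × 2.242 = 0.88259
(3) 2.595 × 1.683 × 0.2059 = 0.89924
Highest is cycle (1) at 0.9819 (≤1, no arbitrage).

0.9819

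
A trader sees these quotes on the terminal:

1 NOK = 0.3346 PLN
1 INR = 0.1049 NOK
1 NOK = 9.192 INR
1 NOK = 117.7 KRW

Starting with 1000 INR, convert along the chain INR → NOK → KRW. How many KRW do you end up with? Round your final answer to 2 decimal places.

12346.73

1000 INR × 0.1049 = 104.9 NOK
104.9 NOK × 117.7 = 12346.73 KRW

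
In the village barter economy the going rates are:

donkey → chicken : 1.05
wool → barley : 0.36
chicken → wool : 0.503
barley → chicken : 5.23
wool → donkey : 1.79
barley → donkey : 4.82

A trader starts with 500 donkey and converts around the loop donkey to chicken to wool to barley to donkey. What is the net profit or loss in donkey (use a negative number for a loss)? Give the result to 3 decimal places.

-41.777

500 donkey × 1.05 = 525 chicken
525 chicken × 0.503 = 264.075 wool
264.075 wool × 0.36 = 95.067 barley
95.067 barley × 4.82 = 458.22294 donkey
Net change: 458.22294 − 500 = -41.77706 donkey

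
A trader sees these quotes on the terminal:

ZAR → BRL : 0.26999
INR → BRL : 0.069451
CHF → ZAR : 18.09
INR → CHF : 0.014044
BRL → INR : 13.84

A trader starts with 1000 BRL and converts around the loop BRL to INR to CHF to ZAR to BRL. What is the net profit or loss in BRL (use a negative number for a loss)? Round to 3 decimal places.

-50.679

1000 BRL × 13.84 = 13840 INR
13840 INR × 0.014044 = 194.36896 CHF
194.36896 CHF × 18.09 = 3516.1344864 ZAR
3516.1344864 ZAR × 0.26999 = 949.321149983136 BRL
Net change: 949.321149983136 − 1000 = -50.678850016864 BRL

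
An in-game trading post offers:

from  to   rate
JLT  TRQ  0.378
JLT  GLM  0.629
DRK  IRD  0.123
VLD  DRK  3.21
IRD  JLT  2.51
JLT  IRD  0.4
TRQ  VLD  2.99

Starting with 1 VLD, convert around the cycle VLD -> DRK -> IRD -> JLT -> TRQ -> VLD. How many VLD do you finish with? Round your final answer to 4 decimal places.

1.1201

1 VLD × 3.21 = 3.21 DRK
3.21 DRK × 0.123 = 0.39483 IRD
0.39483 IRD × 2.51 = 0.9910233 JLT
0.9910233 JLT × 0.378 = 0.3746068074 TRQ
0.3746068074 TRQ × 2.99 = 1.120074354126 VLD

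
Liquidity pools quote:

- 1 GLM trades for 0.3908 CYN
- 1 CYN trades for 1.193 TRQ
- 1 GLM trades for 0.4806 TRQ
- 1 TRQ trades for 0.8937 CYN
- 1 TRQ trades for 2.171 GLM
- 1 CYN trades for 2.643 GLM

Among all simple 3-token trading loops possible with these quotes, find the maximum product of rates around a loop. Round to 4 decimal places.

1.1352

CYN→GLM→TRQ→CYN: 2.643 × 0.4806 × 0.8937 = 1.13520
CYN→TRQ→GLM→CYN: 1.193 × 2.171 × 0.3908 = 1.01217
Maximum is CYN→GLM→TRQ→CYN at 1.1352; arbitrage exists.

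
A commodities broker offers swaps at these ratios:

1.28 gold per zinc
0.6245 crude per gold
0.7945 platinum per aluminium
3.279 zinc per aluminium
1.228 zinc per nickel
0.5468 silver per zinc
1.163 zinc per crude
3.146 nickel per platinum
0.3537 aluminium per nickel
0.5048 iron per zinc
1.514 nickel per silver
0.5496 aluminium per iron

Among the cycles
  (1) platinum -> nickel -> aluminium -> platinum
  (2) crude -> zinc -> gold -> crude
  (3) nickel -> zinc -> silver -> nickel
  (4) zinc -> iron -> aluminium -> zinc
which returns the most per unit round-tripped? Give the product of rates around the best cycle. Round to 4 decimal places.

1.0166

(1) 3.146 × 0.3537 × 0.7945 = 0.88407
(2) 1.163 × 1.28 × 0.6245 = 0.92966
(3) 1.228 × 0.5468 × 1.514 = 1.01661
(4) 0.5048 × 0.5496 × 3.279 = 0.90972
Highest is cycle (3) at 1.0166 (>1, arbitrage).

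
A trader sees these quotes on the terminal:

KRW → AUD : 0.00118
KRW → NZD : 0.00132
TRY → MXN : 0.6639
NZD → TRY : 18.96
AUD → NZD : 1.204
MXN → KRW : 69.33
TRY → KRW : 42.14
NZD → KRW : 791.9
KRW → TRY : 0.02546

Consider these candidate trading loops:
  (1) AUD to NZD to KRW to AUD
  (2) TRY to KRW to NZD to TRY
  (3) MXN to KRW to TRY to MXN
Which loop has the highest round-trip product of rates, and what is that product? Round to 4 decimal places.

(1) 1.204 × 791.9 × 0.00118 = 1.12507
(2) 42.14 × 0.00132 × 18.96 = 1.05465
(3) 69.33 × 0.02546 × 0.6639 = 1.17188
Highest is cycle (3) at 1.1719 (>1, arbitrage).

1.1719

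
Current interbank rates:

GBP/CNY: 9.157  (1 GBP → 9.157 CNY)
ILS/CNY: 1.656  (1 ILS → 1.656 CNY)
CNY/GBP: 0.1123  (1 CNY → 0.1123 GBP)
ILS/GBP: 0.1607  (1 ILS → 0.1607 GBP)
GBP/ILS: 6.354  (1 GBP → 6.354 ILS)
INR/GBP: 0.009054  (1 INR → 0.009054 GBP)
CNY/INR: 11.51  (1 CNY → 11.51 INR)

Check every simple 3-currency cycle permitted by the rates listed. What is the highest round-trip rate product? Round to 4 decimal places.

CNY→GBP→ILS→CNY: 0.1123 × 6.354 × 1.656 = 1.18165
CNY→INR→GBP→CNY: 11.51 × 0.009054 × 9.157 = 0.95427
Maximum is CNY→GBP→ILS→CNY at 1.1816; arbitrage exists.

1.1816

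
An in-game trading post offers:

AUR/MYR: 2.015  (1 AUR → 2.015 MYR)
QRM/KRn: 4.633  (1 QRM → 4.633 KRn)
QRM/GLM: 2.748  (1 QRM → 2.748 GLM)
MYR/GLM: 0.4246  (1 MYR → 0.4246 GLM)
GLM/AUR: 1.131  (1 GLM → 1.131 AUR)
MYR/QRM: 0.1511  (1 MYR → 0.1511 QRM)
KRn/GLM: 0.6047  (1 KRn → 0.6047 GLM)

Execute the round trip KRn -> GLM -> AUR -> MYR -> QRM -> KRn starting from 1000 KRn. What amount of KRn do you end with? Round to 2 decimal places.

1000 KRn × 0.6047 = 604.7 GLM
604.7 GLM × 1.131 = 683.9157 AUR
683.9157 AUR × 2.015 = 1378.0901355 MYR
1378.0901355 MYR × 0.1511 = 208.22941947405 QRM
208.22941947405 QRM × 4.633 = 964.72690042327365 KRn

964.73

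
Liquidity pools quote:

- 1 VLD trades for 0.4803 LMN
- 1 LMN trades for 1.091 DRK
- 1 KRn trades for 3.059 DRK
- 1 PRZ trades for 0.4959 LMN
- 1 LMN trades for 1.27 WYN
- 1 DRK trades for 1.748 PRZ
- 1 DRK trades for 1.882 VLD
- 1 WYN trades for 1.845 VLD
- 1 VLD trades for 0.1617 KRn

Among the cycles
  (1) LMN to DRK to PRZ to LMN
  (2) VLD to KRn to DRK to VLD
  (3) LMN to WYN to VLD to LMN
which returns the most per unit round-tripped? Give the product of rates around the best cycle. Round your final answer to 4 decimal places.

1.1254

(1) 1.091 × 1.748 × 0.4959 = 0.94572
(2) 0.1617 × 3.059 × 1.882 = 0.93091
(3) 1.27 × 1.845 × 0.4803 = 1.12541
Highest is cycle (3) at 1.1254 (>1, arbitrage).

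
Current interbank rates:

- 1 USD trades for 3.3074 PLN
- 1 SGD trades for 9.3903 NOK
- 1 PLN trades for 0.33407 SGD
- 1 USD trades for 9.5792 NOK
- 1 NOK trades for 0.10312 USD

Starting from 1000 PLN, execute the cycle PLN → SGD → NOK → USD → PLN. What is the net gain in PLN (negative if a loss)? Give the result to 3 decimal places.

1000 PLN × 0.33407 = 334.07 SGD
334.07 SGD × 9.3903 = 3137.017521 NOK
3137.017521 NOK × 0.10312 = 323.48924676552 USD
323.48924676552 USD × 3.3074 = 1069.908334752280848 PLN
Net change: 1069.908334752280848 − 1000 = 69.908334752280848 PLN

69.908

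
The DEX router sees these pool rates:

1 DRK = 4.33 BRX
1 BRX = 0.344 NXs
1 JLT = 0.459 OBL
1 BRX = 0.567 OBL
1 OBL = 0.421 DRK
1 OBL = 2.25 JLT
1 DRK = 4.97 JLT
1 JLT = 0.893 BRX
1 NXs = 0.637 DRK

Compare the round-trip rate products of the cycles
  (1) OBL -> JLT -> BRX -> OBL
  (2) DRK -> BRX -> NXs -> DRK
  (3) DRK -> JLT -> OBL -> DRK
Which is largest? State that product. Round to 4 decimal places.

1.1392

(1) 2.25 × 0.893 × 0.567 = 1.13924
(2) 4.33 × 0.344 × 0.637 = 0.94882
(3) 4.97 × 0.459 × 0.421 = 0.96040
Highest is cycle (1) at 1.1392 (>1, arbitrage).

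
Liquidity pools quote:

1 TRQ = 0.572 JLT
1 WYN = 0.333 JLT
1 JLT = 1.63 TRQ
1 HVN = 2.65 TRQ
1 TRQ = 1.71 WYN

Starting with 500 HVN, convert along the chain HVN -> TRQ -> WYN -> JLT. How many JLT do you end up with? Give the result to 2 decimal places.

754.49

500 HVN × 2.65 = 1325 TRQ
1325 TRQ × 1.71 = 2265.75 WYN
2265.75 WYN × 0.333 = 754.49475 JLT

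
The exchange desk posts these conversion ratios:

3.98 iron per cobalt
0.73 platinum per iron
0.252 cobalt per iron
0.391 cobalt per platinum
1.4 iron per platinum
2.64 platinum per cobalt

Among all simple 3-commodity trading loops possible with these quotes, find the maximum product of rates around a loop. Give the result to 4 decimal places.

iron→platinum→cobalt→iron: 0.73 × 0.391 × 3.98 = 1.13601
iron→cobalt→platinum→iron: 0.252 × 2.64 × 1.4 = 0.93139
Maximum is iron→platinum→cobalt→iron at 1.1360; arbitrage exists.

1.1360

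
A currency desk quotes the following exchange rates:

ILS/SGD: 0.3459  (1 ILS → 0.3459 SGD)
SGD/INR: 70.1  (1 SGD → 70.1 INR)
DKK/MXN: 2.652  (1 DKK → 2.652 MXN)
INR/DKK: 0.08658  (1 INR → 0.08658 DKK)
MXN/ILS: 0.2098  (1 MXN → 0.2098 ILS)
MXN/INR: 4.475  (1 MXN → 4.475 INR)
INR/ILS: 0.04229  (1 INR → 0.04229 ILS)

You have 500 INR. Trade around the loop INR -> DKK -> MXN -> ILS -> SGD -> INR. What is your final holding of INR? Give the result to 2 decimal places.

500 INR × 0.08658 = 43.29 DKK
43.29 DKK × 2.652 = 114.80508 MXN
114.80508 MXN × 0.2098 = 24.086105784 ILS
24.086105784 ILS × 0.3459 = 8.3313839906856 SGD
8.3313839906856 SGD × 70.1 = 584.03001774706056 INR

584.03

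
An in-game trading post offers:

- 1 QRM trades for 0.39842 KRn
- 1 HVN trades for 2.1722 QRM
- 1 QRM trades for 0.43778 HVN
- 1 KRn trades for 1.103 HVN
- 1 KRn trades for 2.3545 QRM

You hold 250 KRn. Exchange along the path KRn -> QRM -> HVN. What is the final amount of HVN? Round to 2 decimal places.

257.69

250 KRn × 2.3545 = 588.625 QRM
588.625 QRM × 0.43778 = 257.6882525 HVN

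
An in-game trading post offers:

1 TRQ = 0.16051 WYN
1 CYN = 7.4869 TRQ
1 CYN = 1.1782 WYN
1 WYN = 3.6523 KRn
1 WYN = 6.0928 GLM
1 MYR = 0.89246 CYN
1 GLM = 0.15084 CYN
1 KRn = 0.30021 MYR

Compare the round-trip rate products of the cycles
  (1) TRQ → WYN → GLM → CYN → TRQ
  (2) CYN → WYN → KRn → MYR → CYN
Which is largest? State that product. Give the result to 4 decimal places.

(1) 0.16051 × 6.0928 × 0.15084 × 7.4869 = 1.10443
(2) 1.1782 × 3.6523 × 0.30021 × 0.89246 = 1.15292
Highest is cycle (2) at 1.1529 (>1, arbitrage).

1.1529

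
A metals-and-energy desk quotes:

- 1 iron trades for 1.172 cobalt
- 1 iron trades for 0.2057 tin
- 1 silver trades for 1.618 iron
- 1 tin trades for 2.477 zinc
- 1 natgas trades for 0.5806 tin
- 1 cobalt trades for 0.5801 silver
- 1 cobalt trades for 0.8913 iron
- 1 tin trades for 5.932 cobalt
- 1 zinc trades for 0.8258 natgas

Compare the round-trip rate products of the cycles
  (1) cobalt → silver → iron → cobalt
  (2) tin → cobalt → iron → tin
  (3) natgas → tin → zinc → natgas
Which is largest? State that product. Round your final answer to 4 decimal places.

1.1876

(1) 0.5801 × 1.618 × 1.172 = 1.10004
(2) 5.932 × 0.8913 × 0.2057 = 1.08758
(3) 0.5806 × 2.477 × 0.8258 = 1.18762
Highest is cycle (3) at 1.1876 (>1, arbitrage).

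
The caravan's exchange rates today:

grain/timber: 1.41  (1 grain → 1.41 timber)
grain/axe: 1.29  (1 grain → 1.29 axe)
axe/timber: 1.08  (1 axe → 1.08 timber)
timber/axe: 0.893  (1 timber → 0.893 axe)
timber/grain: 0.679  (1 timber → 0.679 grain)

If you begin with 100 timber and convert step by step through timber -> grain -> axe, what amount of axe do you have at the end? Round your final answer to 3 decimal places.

87.591

100 timber × 0.679 = 67.9 grain
67.9 grain × 1.29 = 87.591 axe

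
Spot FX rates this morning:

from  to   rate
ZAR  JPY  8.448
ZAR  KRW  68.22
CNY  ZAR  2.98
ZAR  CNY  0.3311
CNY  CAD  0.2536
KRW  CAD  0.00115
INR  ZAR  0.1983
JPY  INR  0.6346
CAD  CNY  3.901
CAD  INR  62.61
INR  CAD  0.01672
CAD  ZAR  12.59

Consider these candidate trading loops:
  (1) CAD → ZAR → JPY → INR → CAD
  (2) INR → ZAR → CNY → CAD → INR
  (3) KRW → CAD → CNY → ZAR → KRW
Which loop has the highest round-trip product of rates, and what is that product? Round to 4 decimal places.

1.1285

(1) 12.59 × 8.448 × 0.6346 × 0.01672 = 1.12854
(2) 0.1983 × 0.3311 × 0.2536 × 62.61 = 1.04250
(3) 0.00115 × 3.901 × 2.98 × 68.22 = 0.91201
Highest is cycle (1) at 1.1285 (>1, arbitrage).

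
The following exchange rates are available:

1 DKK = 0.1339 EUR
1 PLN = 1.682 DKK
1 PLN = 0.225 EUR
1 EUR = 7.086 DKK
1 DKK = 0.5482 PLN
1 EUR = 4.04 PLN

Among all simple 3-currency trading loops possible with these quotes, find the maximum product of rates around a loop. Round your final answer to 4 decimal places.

PLN→DKK→EUR→PLN: 1.682 × 0.1339 × 4.04 = 0.90989
PLN→EUR→DKK→PLN: 0.225 × 7.086 × 0.5482 = 0.87402
Maximum is PLN→DKK→EUR→PLN at 0.9099; no arbitrage — every cycle loses value.

0.9099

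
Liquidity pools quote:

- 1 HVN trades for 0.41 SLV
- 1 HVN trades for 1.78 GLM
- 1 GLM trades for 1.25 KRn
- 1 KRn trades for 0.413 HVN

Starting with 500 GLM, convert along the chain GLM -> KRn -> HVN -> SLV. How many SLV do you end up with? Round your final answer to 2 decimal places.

105.83

500 GLM × 1.25 = 625 KRn
625 KRn × 0.413 = 258.125 HVN
258.125 HVN × 0.41 = 105.83125 SLV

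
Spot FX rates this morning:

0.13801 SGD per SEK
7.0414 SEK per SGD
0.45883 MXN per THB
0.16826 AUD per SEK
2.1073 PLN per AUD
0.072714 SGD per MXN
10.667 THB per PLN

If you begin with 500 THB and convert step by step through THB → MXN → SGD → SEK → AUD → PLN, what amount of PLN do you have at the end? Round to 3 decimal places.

500 THB × 0.45883 = 229.415 MXN
229.415 MXN × 0.072714 = 16.68168231 SGD
16.68168231 SGD × 7.0414 = 117.462397817634 SEK
117.462397817634 SEK × 0.16826 = 19.76422305679509684 AUD
19.76422305679509684 AUD × 2.1073 = 41.649147247584307570932 PLN

41.649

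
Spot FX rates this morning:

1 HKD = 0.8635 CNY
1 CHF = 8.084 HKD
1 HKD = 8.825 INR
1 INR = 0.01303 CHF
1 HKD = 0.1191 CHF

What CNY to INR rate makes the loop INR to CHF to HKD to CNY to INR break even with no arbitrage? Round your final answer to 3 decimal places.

Known legs of the cycle: 0.01303 × 8.084 × 0.8635 = 0.09095635802
For no arbitrage the full-cycle product must be 1, so the missing rate is 1 / 0.09095635802 ≈ 10.99428.

10.994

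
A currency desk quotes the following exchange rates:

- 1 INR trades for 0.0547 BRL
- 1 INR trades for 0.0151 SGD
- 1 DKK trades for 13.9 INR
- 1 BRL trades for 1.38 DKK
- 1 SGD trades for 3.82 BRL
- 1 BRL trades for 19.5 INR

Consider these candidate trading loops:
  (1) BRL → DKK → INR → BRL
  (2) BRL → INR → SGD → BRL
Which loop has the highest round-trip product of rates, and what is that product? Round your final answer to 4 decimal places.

(1) 1.38 × 13.9 × 0.0547 = 1.04926
(2) 19.5 × 0.0151 × 3.82 = 1.12480
Highest is cycle (2) at 1.1248 (>1, arbitrage).

1.1248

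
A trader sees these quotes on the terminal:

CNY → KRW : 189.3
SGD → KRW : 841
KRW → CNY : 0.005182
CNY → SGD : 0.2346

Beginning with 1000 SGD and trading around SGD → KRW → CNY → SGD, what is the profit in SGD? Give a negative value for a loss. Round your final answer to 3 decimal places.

22.401

1000 SGD × 841 = 841000 KRW
841000 KRW × 0.005182 = 4358.062 CNY
4358.062 CNY × 0.2346 = 1022.4013452 SGD
Net change: 1022.4013452 − 1000 = 22.4013452 SGD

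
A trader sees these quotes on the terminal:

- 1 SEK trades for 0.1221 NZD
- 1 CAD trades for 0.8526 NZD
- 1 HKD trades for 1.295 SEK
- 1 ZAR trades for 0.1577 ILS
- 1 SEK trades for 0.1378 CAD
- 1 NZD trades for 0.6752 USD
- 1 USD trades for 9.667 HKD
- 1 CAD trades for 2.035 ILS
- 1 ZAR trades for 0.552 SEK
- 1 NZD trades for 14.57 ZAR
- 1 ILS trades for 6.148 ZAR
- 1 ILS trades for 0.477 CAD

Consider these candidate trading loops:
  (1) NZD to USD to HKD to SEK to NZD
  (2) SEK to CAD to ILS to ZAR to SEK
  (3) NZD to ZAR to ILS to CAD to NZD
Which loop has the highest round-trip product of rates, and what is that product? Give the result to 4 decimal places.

1.0321

(1) 0.6752 × 9.667 × 1.295 × 0.1221 = 1.03207
(2) 0.1378 × 2.035 × 6.148 × 0.552 = 0.95167
(3) 14.57 × 0.1577 × 0.477 × 0.8526 = 0.93445
Highest is cycle (1) at 1.0321 (>1, arbitrage).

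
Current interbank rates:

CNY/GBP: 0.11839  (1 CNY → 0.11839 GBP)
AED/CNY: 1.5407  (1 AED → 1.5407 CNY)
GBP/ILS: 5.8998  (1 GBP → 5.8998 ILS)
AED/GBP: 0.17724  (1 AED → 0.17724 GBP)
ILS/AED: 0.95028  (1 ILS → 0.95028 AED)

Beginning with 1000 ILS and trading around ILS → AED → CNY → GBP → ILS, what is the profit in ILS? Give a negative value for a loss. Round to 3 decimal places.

1000 ILS × 0.95028 = 950.28 AED
950.28 AED × 1.5407 = 1464.096396 CNY
1464.096396 CNY × 0.11839 = 173.33437232244 GBP
173.33437232244 GBP × 5.8998 = 1022.638129827931512 ILS
Net change: 1022.638129827931512 − 1000 = 22.638129827931512 ILS

22.638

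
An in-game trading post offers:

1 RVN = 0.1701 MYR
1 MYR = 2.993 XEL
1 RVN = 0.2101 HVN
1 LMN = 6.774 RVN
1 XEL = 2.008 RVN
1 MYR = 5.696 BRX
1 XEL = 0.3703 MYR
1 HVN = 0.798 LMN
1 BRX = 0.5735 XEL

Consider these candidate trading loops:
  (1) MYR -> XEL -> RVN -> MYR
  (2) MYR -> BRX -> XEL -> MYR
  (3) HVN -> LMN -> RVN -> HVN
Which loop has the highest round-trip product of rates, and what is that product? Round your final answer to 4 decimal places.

1.2096

(1) 2.993 × 2.008 × 0.1701 = 1.02229
(2) 5.696 × 0.5735 × 0.3703 = 1.20964
(3) 0.798 × 6.774 × 0.2101 = 1.13573
Highest is cycle (2) at 1.2096 (>1, arbitrage).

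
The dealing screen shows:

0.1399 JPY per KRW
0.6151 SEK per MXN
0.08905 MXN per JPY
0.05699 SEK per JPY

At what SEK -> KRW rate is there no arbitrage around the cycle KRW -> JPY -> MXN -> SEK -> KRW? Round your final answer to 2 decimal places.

130.50

Known legs of the cycle: 0.1399 × 0.08905 × 0.6151 = 0.0076629742345
For no arbitrage the full-cycle product must be 1, so the missing rate is 1 / 0.0076629742345 ≈ 130.4976.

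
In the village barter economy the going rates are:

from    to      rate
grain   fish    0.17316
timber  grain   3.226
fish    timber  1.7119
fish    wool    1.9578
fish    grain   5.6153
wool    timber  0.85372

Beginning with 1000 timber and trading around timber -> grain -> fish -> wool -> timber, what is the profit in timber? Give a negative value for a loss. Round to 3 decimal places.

1000 timber × 3.226 = 3226 grain
3226 grain × 0.17316 = 558.61416 fish
558.61416 fish × 1.9578 = 1093.654802448 wool
1093.654802448 wool × 0.85372 = 933.67497794590656 timber
Net change: 933.67497794590656 − 1000 = -66.32502205409344 timber

-66.325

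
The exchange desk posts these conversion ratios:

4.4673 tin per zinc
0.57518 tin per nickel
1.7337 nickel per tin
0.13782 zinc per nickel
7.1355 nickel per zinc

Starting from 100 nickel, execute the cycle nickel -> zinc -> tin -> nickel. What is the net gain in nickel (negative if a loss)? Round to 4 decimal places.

100 nickel × 0.13782 = 13.782 zinc
13.782 zinc × 4.4673 = 61.5683286 tin
61.5683286 tin × 1.7337 = 106.74101129382 nickel
Net change: 106.74101129382 − 100 = 6.74101129382 nickel

6.7410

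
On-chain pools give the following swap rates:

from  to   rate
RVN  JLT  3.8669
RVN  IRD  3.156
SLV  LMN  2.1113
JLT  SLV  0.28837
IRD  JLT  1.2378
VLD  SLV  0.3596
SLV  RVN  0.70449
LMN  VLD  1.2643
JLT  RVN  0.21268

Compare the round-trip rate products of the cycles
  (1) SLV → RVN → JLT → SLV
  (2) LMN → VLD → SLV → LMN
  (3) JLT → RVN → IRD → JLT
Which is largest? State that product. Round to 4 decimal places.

(1) 0.70449 × 3.8669 × 0.28837 = 0.78558
(2) 1.2643 × 0.3596 × 2.1113 = 0.95989
(3) 0.21268 × 3.156 × 1.2378 = 0.83083
Highest is cycle (2) at 0.9599 (≤1, no arbitrage).

0.9599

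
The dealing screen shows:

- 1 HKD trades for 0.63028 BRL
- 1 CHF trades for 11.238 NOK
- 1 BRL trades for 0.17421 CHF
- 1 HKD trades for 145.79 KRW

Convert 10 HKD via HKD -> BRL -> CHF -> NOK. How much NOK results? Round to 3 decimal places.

10 HKD × 0.63028 = 6.3028 BRL
6.3028 BRL × 0.17421 = 1.098010788 CHF
1.098010788 CHF × 11.238 = 12.339445235544 NOK

12.339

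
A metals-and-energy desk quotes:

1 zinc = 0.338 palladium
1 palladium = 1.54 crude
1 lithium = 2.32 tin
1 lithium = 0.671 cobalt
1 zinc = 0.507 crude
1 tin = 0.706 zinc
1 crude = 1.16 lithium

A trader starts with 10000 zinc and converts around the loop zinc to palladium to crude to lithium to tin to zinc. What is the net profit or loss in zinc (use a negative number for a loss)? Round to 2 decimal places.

10000 zinc × 0.338 = 3380 palladium
3380 palladium × 1.54 = 5205.2 crude
5205.2 crude × 1.16 = 6038.032 lithium
6038.032 lithium × 2.32 = 14008.23424 tin
14008.23424 tin × 0.706 = 9889.81337344 zinc
Net change: 9889.81337344 − 10000 = -110.18662656 zinc

-110.19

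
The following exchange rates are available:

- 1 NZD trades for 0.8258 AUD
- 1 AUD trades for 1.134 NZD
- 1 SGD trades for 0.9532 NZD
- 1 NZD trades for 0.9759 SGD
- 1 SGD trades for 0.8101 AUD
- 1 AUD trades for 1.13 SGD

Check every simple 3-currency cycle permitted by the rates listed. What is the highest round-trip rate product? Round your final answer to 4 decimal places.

0.8965

SGD→AUD→NZD→SGD: 0.8101 × 1.134 × 0.9759 = 0.89651
SGD→NZD→AUD→SGD: 0.9532 × 0.8258 × 1.13 = 0.88948
Maximum is SGD→AUD→NZD→SGD at 0.8965; no arbitrage — every cycle loses value.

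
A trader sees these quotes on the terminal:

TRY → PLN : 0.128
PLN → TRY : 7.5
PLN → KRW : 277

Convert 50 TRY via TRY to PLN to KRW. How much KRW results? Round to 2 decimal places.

50 TRY × 0.128 = 6.4 PLN
6.4 PLN × 277 = 1772.8 KRW

1772.80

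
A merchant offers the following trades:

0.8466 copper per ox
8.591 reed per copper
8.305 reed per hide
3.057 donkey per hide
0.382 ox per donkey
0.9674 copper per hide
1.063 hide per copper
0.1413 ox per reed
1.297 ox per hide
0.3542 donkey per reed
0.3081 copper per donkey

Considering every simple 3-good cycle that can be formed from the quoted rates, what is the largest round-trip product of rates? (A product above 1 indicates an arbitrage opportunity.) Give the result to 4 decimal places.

copper→hide→ox→copper: 1.063 × 1.297 × 0.8466 = 1.16722
reed→ox→copper→reed: 0.1413 × 0.8466 × 8.591 = 1.02769
donkey→copper→hide→donkey: 0.3081 × 1.063 × 3.057 = 1.00120
reed→donkey→copper→reed: 0.3542 × 0.3081 × 8.591 = 0.93753
Maximum is copper→hide→ox→copper at 1.1672; arbitrage exists.

1.1672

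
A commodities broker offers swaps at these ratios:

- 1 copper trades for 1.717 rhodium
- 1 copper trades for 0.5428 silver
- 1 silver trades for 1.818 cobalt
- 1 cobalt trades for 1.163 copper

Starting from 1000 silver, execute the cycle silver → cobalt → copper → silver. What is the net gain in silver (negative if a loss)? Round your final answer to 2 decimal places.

147.66

1000 silver × 1.818 = 1818 cobalt
1818 cobalt × 1.163 = 2114.334 copper
2114.334 copper × 0.5428 = 1147.6604952 silver
Net change: 1147.6604952 − 1000 = 147.6604952 silver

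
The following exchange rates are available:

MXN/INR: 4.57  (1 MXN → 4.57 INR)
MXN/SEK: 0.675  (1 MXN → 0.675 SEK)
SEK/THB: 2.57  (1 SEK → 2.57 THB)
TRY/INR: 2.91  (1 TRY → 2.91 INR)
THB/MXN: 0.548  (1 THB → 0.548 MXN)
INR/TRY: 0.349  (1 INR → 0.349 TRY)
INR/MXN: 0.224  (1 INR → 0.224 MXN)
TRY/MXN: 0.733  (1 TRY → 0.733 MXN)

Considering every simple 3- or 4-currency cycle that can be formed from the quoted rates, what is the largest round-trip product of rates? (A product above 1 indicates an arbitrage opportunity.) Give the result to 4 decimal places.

MXN→INR→TRY→MXN: 4.57 × 0.349 × 0.733 = 1.16908
SEK→THB→MXN→SEK: 2.57 × 0.548 × 0.675 = 0.95064
Maximum is MXN→INR→TRY→MXN at 1.1691; arbitrage exists.

1.1691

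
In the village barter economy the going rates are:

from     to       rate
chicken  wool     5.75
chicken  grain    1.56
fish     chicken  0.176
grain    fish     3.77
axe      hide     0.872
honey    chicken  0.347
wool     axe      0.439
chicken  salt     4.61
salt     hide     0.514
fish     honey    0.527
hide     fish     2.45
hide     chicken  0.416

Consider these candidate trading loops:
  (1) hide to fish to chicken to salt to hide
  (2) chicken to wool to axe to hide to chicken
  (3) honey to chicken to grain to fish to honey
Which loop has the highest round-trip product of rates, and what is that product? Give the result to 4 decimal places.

(1) 2.45 × 0.176 × 4.61 × 0.514 = 1.02175
(2) 5.75 × 0.439 × 0.872 × 0.416 = 0.91568
(3) 0.347 × 1.56 × 3.77 × 0.527 = 1.07549
Highest is cycle (3) at 1.0755 (>1, arbitrage).

1.0755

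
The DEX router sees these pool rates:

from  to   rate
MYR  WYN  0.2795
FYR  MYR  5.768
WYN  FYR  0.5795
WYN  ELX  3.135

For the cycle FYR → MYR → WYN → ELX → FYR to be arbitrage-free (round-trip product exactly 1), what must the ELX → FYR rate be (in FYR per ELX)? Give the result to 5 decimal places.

0.19786

Known legs of the cycle: 5.768 × 0.2795 × 3.135 = 5.05410906
For no arbitrage the full-cycle product must be 1, so the missing rate is 1 / 5.05410906 ≈ 0.1978588.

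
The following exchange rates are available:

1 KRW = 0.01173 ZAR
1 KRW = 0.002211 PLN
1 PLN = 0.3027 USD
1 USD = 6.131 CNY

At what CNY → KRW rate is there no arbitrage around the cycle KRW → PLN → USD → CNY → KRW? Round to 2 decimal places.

Known legs of the cycle: 0.002211 × 0.3027 × 6.131 = 0.0041032925307
For no arbitrage the full-cycle product must be 1, so the missing rate is 1 / 0.0041032925307 ≈ 243.7067.

243.71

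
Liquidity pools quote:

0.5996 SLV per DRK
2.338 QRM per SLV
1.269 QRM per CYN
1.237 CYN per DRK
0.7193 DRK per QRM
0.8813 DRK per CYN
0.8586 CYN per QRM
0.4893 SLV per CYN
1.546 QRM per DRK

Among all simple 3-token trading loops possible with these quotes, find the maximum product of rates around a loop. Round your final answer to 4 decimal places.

1.1698

DRK→QRM→CYN→DRK: 1.546 × 0.8586 × 0.8813 = 1.16983
DRK→CYN→QRM→DRK: 1.237 × 1.269 × 0.7193 = 1.12912
DRK→SLV→QRM→DRK: 0.5996 × 2.338 × 0.7193 = 1.00836
CYN→SLV→QRM→CYN: 0.4893 × 2.338 × 0.8586 = 0.98222
Maximum is DRK→QRM→CYN→DRK at 1.1698; arbitrage exists.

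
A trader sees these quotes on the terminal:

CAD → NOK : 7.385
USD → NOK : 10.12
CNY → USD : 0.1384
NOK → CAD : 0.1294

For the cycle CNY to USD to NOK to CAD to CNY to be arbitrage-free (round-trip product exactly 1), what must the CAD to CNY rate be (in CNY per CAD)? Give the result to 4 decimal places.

Known legs of the cycle: 0.1384 × 10.12 × 0.1294 = 0.1812386752
For no arbitrage the full-cycle product must be 1, so the missing rate is 1 / 0.1812386752 ≈ 5.517586.

5.5176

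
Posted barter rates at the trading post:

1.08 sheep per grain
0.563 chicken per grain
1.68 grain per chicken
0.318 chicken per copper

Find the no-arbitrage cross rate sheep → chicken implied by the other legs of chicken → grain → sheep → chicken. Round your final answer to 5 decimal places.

0.55115

Known legs of the cycle: 1.68 × 1.08 = 1.8144
For no arbitrage the full-cycle product must be 1, so the missing rate is 1 / 1.8144 ≈ 0.5511464.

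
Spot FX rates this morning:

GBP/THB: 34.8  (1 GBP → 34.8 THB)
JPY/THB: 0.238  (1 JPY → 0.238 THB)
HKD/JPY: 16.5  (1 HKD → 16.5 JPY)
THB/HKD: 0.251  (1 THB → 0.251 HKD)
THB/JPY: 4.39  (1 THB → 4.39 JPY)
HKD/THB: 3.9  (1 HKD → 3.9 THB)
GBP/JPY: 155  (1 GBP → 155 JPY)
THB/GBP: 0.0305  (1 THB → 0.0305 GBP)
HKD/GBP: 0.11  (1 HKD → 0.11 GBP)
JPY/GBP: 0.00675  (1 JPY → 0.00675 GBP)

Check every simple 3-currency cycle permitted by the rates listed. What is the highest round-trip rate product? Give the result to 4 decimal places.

THB→GBP→JPY→THB: 0.0305 × 155 × 0.238 = 1.12515
THB→JPY→GBP→THB: 4.39 × 0.00675 × 34.8 = 1.03121
HKD→JPY→THB→HKD: 16.5 × 0.238 × 0.251 = 0.98568
HKD→GBP→THB→HKD: 0.11 × 34.8 × 0.251 = 0.96083
Maximum is THB→GBP→JPY→THB at 1.1251; arbitrage exists.

1.1251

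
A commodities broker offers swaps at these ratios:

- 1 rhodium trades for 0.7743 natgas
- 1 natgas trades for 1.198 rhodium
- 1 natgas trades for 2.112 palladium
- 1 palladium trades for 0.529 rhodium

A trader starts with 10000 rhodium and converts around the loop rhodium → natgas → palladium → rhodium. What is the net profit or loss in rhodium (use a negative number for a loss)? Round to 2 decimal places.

-1349.15

10000 rhodium × 0.7743 = 7743 natgas
7743 natgas × 2.112 = 16353.216 palladium
16353.216 palladium × 0.529 = 8650.851264 rhodium
Net change: 8650.851264 − 10000 = -1349.148736 rhodium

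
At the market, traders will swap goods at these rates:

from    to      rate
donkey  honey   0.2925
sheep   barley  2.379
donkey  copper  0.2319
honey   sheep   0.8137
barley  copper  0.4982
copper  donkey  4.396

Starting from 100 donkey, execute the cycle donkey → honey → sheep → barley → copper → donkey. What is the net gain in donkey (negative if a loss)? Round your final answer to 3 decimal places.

24.007

100 donkey × 0.2925 = 29.25 honey
29.25 honey × 0.8137 = 23.800725 sheep
23.800725 sheep × 2.379 = 56.621924775 barley
56.621924775 barley × 0.4982 = 28.209042922905 copper
28.209042922905 copper × 4.396 = 124.00695268909038 donkey
Net change: 124.00695268909038 − 100 = 24.00695268909038 donkey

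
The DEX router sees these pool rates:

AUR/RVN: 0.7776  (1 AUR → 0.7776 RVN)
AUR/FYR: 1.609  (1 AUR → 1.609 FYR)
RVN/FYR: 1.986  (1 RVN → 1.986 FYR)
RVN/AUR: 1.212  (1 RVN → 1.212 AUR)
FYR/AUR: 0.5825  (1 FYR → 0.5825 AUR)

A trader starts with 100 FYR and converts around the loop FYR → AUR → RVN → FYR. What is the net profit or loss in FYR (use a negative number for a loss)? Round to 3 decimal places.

100 FYR × 0.5825 = 58.25 AUR
58.25 AUR × 0.7776 = 45.2952 RVN
45.2952 RVN × 1.986 = 89.9562672 FYR
Net change: 89.9562672 − 100 = -10.0437328 FYR

-10.044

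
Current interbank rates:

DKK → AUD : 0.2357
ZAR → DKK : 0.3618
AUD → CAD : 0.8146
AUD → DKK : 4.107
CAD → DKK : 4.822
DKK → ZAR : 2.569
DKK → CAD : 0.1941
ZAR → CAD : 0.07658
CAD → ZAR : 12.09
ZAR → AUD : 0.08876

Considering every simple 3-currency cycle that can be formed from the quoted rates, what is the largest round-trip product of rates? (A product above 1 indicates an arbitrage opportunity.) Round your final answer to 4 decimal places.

DKK→ZAR→CAD→DKK: 2.569 × 0.07658 × 4.822 = 0.94865
DKK→ZAR→AUD→DKK: 2.569 × 0.08876 × 4.107 = 0.93650
DKK→AUD→CAD→DKK: 0.2357 × 0.8146 × 4.822 = 0.92583
CAD→ZAR→AUD→CAD: 12.09 × 0.08876 × 0.8146 = 0.87415
DKK→CAD→ZAR→DKK: 0.1941 × 12.09 × 0.3618 = 0.84902
Maximum is DKK→ZAR→CAD→DKK at 0.9487; no arbitrage — every cycle loses value.

0.9487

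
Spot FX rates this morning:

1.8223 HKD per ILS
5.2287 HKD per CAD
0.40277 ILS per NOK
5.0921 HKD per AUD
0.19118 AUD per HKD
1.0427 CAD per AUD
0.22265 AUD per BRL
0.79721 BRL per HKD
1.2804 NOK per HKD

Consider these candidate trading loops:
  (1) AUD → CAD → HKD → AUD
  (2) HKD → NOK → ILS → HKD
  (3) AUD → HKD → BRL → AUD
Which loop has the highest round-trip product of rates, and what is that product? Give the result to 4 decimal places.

(1) 1.0427 × 5.2287 × 0.19118 = 1.04231
(2) 1.2804 × 0.40277 × 1.8223 = 0.93977
(3) 5.0921 × 0.79721 × 0.22265 = 0.90384
Highest is cycle (1) at 1.0423 (>1, arbitrage).

1.0423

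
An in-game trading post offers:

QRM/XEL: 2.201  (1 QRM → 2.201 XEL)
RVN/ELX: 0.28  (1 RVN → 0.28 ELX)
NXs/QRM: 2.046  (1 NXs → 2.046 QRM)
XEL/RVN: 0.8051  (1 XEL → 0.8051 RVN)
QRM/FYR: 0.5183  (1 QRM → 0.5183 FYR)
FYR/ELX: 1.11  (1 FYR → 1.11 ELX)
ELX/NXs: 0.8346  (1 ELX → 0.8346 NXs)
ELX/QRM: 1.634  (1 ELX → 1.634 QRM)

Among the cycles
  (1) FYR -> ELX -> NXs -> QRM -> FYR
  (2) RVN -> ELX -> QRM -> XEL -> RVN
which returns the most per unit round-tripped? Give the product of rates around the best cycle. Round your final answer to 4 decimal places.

0.9824

(1) 1.11 × 0.8346 × 2.046 × 0.5183 = 0.98240
(2) 0.28 × 1.634 × 2.201 × 0.8051 = 0.81074
Highest is cycle (1) at 0.9824 (≤1, no arbitrage).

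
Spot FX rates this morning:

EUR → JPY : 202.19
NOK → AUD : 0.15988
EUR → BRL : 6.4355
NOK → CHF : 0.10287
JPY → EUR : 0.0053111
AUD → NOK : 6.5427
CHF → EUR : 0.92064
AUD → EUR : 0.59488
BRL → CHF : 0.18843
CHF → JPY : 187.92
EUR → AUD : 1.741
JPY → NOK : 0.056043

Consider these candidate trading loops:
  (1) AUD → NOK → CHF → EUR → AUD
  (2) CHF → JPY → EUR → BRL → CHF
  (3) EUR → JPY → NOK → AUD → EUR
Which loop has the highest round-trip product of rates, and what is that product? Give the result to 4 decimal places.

(1) 6.5427 × 0.10287 × 0.92064 × 1.741 = 1.07878
(2) 187.92 × 0.0053111 × 6.4355 × 0.18843 = 1.21029
(3) 202.19 × 0.056043 × 0.15988 × 0.59488 = 1.07772
Highest is cycle (2) at 1.2103 (>1, arbitrage).

1.2103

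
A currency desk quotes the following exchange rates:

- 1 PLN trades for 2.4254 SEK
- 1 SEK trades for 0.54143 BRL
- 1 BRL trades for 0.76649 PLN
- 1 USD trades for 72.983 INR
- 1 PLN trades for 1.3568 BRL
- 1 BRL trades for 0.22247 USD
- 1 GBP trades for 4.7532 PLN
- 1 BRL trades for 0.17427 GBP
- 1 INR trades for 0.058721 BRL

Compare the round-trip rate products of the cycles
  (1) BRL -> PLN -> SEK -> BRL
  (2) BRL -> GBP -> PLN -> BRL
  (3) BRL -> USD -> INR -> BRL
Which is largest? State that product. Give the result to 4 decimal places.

1.1239

(1) 0.76649 × 2.4254 × 0.54143 = 1.00654
(2) 0.17427 × 4.7532 × 1.3568 = 1.12389
(3) 0.22247 × 72.983 × 0.058721 = 0.95343
Highest is cycle (2) at 1.1239 (>1, arbitrage).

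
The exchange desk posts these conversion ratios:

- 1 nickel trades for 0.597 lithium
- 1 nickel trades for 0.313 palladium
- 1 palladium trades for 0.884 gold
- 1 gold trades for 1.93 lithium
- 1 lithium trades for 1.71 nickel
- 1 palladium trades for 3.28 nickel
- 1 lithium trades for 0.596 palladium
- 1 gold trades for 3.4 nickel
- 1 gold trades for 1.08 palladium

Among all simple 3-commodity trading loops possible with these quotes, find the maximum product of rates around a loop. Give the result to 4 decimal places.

lithium→palladium→nickel→lithium: 0.596 × 3.28 × 0.597 = 1.16706
lithium→palladium→gold→lithium: 0.596 × 0.884 × 1.93 = 1.01685
gold→nickel→palladium→gold: 3.4 × 0.313 × 0.884 = 0.94075
Maximum is lithium→palladium→nickel→lithium at 1.1671; arbitrage exists.

1.1671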